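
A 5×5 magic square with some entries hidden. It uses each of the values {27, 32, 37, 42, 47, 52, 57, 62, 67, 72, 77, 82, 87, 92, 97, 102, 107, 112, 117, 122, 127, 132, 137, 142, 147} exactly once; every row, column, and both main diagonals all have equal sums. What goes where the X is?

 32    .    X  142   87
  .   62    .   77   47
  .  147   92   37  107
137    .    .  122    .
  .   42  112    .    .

72

The 25 entries sum to 2175, so each line sums to 2175/5 = 435.
Row 3 needs 435; the known cells sum to 383, so (3,1) = 52.
Column 4: 142 + 77 + 37 + 122 + ? = 435, so (5,4) = 57.
Main diagonal must total 435; the given cells sum to 308, so (5,5) = 127.
Row 5 needs 435; the known cells sum to 338, so (5,1) = 97.
Column 1 needs 435; the known cells sum to 318, so (2,1) = 117.
Column 5: 87 + 47 + 107 + 127 + ? = 435, so (4,5) = 67.
Using anti-diagonal: 87 + 77 + 92 + 97 + ? → (4,2) = 435 − 353 = 82.
Row 2 must total 435; the given cells sum to 303, so (2,3) = 132.
Row 4 needs 435; the known cells sum to 408, so (4,3) = 27.
From column 2, 435 − (62 + 147 + 82 + 42) gives (1,2) = 102.
The remaining cell in column 3 is (1,3) = 435 − 363 = 72.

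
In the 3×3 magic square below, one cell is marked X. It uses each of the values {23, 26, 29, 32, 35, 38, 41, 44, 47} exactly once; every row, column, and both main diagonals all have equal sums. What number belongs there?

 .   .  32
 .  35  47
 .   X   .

The 9 entries sum to 315, so each line sums to 315/3 = 105.
From row 2, 105 − (35 + 47) gives (2,1) = 23.
The remaining cell in column 3 is (3,3) = 105 − 79 = 26.
Main diagonal: 35 + 26 + ? = 105, so (1,1) = 44.
Anti-diagonal needs 105; the known cells sum to 67, so (3,1) = 38.
Row 1: 44 + 32 + ? = 105, so (1,2) = 29.
Using row 3: 38 + 26 + ? → (3,2) = 105 − 64 = 41.

41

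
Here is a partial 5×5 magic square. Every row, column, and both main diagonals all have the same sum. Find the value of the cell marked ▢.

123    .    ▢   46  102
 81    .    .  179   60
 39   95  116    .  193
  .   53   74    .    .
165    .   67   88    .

200

Anti-diagonal is complete and sums to 615; that is the magic constant.
The remaining cell in row 3 is (3,4) = 615 − 443 = 172.
Using column 1: 123 + 81 + 39 + 165 + ? → (4,1) = 615 − 408 = 207.
Column 4 must total 615; the given cells sum to 485, so (4,4) = 130.
From row 4, 615 − (207 + 53 + 74 + 130) gives (4,5) = 151.
Column 5: 102 + 60 + 193 + 151 + ? = 615, so (5,5) = 109.
Main diagonal needs 615; the known cells sum to 478, so (2,2) = 137.
Row 2 must total 615; the given cells sum to 457, so (2,3) = 158.
Row 5: 165 + 67 + 88 + 109 + ? = 615, so (5,2) = 186.
Column 2: 137 + 95 + 53 + 186 + ? = 615, so (1,2) = 144.
From column 3, 615 − (158 + 116 + 74 + 67) gives (1,3) = 200.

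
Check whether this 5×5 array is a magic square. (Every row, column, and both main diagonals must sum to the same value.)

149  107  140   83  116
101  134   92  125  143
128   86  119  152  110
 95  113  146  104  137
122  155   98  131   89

Row 1: 149 + 107 + 140 + 83 + 116 = 595.
Row 2: 101 + 134 + 92 + 125 + 143 = 595.
Row 3: 128 + 86 + 119 + 152 + 110 = 595.
Row 4: 95 + 113 + 146 + 104 + 137 = 595.
Row 5: 122 + 155 + 98 + 131 + 89 = 595.
Column 1: 149 + 101 + 128 + 95 + 122 = 595.
Column 2: 107 + 134 + 86 + 113 + 155 = 595.
Column 3: 140 + 92 + 119 + 146 + 98 = 595.
Column 4: 83 + 125 + 152 + 104 + 131 = 595.
Column 5: 116 + 143 + 110 + 137 + 89 = 595.
Main diagonal: 149 + 134 + 119 + 104 + 89 = 595.
Anti-diagonal: 116 + 125 + 119 + 113 + 122 = 595.
All lines sum to 595.

Yes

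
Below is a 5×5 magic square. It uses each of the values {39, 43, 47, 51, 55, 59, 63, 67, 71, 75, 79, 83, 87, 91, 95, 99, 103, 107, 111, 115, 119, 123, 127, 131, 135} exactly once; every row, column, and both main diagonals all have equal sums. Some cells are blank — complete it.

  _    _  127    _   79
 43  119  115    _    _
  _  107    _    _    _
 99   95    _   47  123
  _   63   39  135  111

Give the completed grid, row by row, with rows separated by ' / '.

75 51 127 103 79 / 43 119 115 91 67 / 131 107 83 59 55 / 99 95 71 47 123 / 87 63 39 135 111

The 25 entries sum to 2175, so each line sums to 2175/5 = 435.
Row 4 needs 435; the known cells sum to 364, so (4,3) = 71.
Row 5 needs 435; the known cells sum to 348, so (5,1) = 87.
Using column 2: 119 + 107 + 95 + 63 + ? → (1,2) = 435 − 384 = 51.
Column 3: 127 + 115 + 71 + 39 + ? = 435, so (3,3) = 83.
The remaining cell in main diagonal is (1,1) = 435 − 360 = 75.
Anti-diagonal: 79 + 83 + 95 + 87 + ? = 435, so (2,4) = 91.
Row 1 needs 435; the known cells sum to 332, so (1,4) = 103.
From row 2, 435 − (43 + 119 + 115 + 91) gives (2,5) = 67.
Column 1: 75 + 43 + 99 + 87 + ? = 435, so (3,1) = 131.
Column 4 needs 435; the known cells sum to 376, so (3,4) = 59.
The remaining cell in column 5 is (3,5) = 435 − 380 = 55.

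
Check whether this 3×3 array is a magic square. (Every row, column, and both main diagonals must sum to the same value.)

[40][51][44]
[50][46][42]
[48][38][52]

No — column 3 sums to 138 but row 1 sums to 135.

Row 1: 40 + 51 + 44 = 135.
Row 2: 50 + 46 + 42 = 138.
Row 3: 48 + 38 + 52 = 138.
Column 1: 40 + 50 + 48 = 138.
Column 2: 51 + 46 + 38 = 135.
Column 3: 44 + 42 + 52 = 138.
Main diagonal: 40 + 46 + 52 = 138.
Anti-diagonal: 44 + 46 + 48 = 138.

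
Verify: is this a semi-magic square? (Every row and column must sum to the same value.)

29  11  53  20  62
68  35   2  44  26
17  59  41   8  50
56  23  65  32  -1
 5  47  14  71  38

Yes

Row 1: 29 + 11 + 53 + 20 + 62 = 175.
Row 2: 68 + 35 + 2 + 44 + 26 = 175.
Row 3: 17 + 59 + 41 + 8 + 50 = 175.
Row 4: 56 + 23 + 65 + 32 + (-1) = 175.
Row 5: 5 + 47 + 14 + 71 + 38 = 175.
Column 1: 29 + 68 + 17 + 56 + 5 = 175.
Column 2: 11 + 35 + 59 + 23 + 47 = 175.
Column 3: 53 + 2 + 41 + 65 + 14 = 175.
Column 4: 20 + 44 + 8 + 32 + 71 = 175.
Column 5: 62 + 26 + 50 + (-1) + 38 = 175.
All lines sum to 175.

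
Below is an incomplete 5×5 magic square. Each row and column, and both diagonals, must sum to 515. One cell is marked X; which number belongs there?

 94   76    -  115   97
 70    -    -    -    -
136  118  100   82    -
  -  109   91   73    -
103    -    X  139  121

67

Row 1 needs 515; the known cells sum to 382, so (1,3) = 133.
Using row 3: 136 + 118 + 100 + 82 + ? → (3,5) = 515 − 436 = 79.
Column 1 must total 515; the given cells sum to 403, so (4,1) = 112.
Column 4: 115 + 82 + 73 + 139 + ? = 515, so (2,4) = 106.
Main diagonal must total 515; the given cells sum to 388, so (2,2) = 127.
Using row 4: 112 + 109 + 91 + 73 + ? → (4,5) = 515 − 385 = 130.
Column 2: 76 + 127 + 118 + 109 + ? = 515, so (5,2) = 85.
Column 5 must total 515; the given cells sum to 427, so (2,5) = 88.
The remaining cell in row 2 is (2,3) = 515 − 391 = 124.
Row 5 must total 515; the given cells sum to 448, so (5,3) = 67.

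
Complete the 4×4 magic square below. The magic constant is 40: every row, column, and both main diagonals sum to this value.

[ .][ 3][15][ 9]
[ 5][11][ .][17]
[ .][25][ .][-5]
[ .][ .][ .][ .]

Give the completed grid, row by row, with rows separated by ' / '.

13 3 15 9 / 5 11 7 17 / 23 25 -3 -5 / -1 1 21 19

From row 1, 40 − (3 + 15 + 9) gives (1,1) = 13.
From row 2, 40 − (5 + 11 + 17) gives (2,3) = 7.
Column 2 must total 40; the given cells sum to 39, so (4,2) = 1.
Column 4 needs 40; the known cells sum to 21, so (4,4) = 19.
Main diagonal: 13 + 11 + 19 + ? = 40, so (3,3) = -3.
Anti-diagonal must total 40; the given cells sum to 41, so (4,1) = -1.
Using row 3: 25 + (-3) + (-5) + ? → (3,1) = 40 − 17 = 23.
The remaining cell in row 4 is (4,3) = 40 − 19 = 21.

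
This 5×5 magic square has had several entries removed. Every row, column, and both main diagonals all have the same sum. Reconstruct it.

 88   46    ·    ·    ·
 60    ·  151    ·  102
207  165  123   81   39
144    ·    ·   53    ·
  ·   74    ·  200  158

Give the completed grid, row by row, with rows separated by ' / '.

88 46 179 172 130 / 60 193 151 109 102 / 207 165 123 81 39 / 144 137 95 53 186 / 116 74 67 200 158

Row 3 is already complete: 207 + 165 + 123 + 81 + 39 = 615, so that is the magic constant.
The remaining cell in column 1 is (5,1) = 615 − 499 = 116.
Main diagonal must total 615; the given cells sum to 422, so (2,2) = 193.
Row 2 needs 615; the known cells sum to 506, so (2,4) = 109.
The remaining cell in row 5 is (5,3) = 615 − 548 = 67.
From column 2, 615 − (46 + 193 + 165 + 74) gives (4,2) = 137.
Column 4 must total 615; the given cells sum to 443, so (1,4) = 172.
Using anti-diagonal: 109 + 123 + 137 + 116 + ? → (1,5) = 615 − 485 = 130.
The remaining cell in row 1 is (1,3) = 615 − 436 = 179.
The remaining cell in column 3 is (4,3) = 615 − 520 = 95.
Column 5 must total 615; the given cells sum to 429, so (4,5) = 186.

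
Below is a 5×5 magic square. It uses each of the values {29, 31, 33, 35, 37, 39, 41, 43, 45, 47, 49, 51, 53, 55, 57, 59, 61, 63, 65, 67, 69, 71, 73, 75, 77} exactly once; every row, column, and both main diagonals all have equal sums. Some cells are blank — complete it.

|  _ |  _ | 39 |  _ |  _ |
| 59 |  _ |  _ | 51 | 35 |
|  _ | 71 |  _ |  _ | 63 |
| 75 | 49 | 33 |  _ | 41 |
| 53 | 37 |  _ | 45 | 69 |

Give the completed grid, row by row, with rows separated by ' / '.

31 65 39 73 57 / 59 43 77 51 35 / 47 71 55 29 63 / 75 49 33 67 41 / 53 37 61 45 69

The 25 entries sum to 1325, so each line sums to 1325/5 = 265.
Row 4 needs 265; the known cells sum to 198, so (4,4) = 67.
Row 5 must total 265; the given cells sum to 204, so (5,3) = 61.
Column 5: 35 + 63 + 41 + 69 + ? = 265, so (1,5) = 57.
Anti-diagonal needs 265; the known cells sum to 210, so (3,3) = 55.
The remaining cell in column 3 is (2,3) = 265 − 188 = 77.
Using row 2: 59 + 77 + 51 + 35 + ? → (2,2) = 265 − 222 = 43.
The remaining cell in column 2 is (1,2) = 265 − 200 = 65.
Using main diagonal: 43 + 55 + 67 + 69 + ? → (1,1) = 265 − 234 = 31.
From row 1, 265 − (31 + 65 + 39 + 57) gives (1,4) = 73.
Column 1 needs 265; the known cells sum to 218, so (3,1) = 47.
The remaining cell in column 4 is (3,4) = 265 − 236 = 29.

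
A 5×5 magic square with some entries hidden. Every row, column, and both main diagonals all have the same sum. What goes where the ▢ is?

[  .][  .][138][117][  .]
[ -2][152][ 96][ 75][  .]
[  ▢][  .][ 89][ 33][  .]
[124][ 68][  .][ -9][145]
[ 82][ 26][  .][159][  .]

Column 4 is complete and sums to 375; that is the magic constant.
Row 2 needs 375; the known cells sum to 321, so (2,5) = 54.
The remaining cell in row 4 is (4,3) = 375 − 328 = 47.
Column 3 needs 375; the known cells sum to 370, so (5,3) = 5.
Anti-diagonal needs 375; the known cells sum to 314, so (1,5) = 61.
Row 5 must total 375; the given cells sum to 272, so (5,5) = 103.
Column 5 needs 375; the known cells sum to 363, so (3,5) = 12.
Main diagonal needs 375; the known cells sum to 335, so (1,1) = 40.
From row 1, 375 − (40 + 138 + 117 + 61) gives (1,2) = 19.
Column 1 must total 375; the given cells sum to 244, so (3,1) = 131.

131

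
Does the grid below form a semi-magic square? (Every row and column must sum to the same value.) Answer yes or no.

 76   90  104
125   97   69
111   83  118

No — row 1 sums to 270 but row 3 sums to 312.

Row 1: 76 + 90 + 104 = 270.
Row 2: 125 + 97 + 69 = 291.
Row 3: 111 + 83 + 118 = 312.
Column 1: 76 + 125 + 111 = 312.
Column 2: 90 + 97 + 83 = 270.
Column 3: 104 + 69 + 118 = 291.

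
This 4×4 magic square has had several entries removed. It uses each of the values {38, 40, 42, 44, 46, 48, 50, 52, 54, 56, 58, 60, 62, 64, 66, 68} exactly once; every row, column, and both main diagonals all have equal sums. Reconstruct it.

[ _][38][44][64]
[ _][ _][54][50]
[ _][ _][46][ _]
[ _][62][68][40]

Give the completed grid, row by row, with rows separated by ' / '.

The 16 entries sum to 848, so each line sums to 848/4 = 212.
Using row 1: 38 + 44 + 64 + ? → (1,1) = 212 − 146 = 66.
Row 4 needs 212; the known cells sum to 170, so (4,1) = 42.
Column 4 must total 212; the given cells sum to 154, so (3,4) = 58.
Main diagonal: 66 + 46 + 40 + ? = 212, so (2,2) = 60.
Anti-diagonal needs 212; the known cells sum to 160, so (3,2) = 52.
Row 2 needs 212; the known cells sum to 164, so (2,1) = 48.
From row 3, 212 − (52 + 46 + 58) gives (3,1) = 56.

66 38 44 64 / 48 60 54 50 / 56 52 46 58 / 42 62 68 40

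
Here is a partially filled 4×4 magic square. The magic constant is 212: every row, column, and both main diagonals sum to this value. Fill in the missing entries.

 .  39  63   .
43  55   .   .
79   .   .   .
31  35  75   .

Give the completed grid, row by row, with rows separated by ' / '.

Row 4 must total 212; the given cells sum to 141, so (4,4) = 71.
Using column 1: 43 + 79 + 31 + ? → (1,1) = 212 − 153 = 59.
The remaining cell in column 2 is (3,2) = 212 − 129 = 83.
Main diagonal must total 212; the given cells sum to 185, so (3,3) = 27.
Row 1 needs 212; the known cells sum to 161, so (1,4) = 51.
The remaining cell in row 3 is (3,4) = 212 − 189 = 23.
The remaining cell in column 3 is (2,3) = 212 − 165 = 47.
Using column 4: 51 + 23 + 71 + ? → (2,4) = 212 − 145 = 67.

59 39 63 51 / 43 55 47 67 / 79 83 27 23 / 31 35 75 71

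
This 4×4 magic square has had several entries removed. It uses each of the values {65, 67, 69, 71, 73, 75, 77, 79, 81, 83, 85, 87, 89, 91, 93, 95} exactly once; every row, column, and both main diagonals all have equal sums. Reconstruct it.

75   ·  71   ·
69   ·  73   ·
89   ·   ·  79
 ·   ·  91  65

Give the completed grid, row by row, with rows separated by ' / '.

The 16 entries sum to 1280, so each line sums to 1280/4 = 320.
Column 1 needs 320; the known cells sum to 233, so (4,1) = 87.
Column 3 must total 320; the given cells sum to 235, so (3,3) = 85.
Main diagonal needs 320; the known cells sum to 225, so (2,2) = 95.
The remaining cell in row 2 is (2,4) = 320 − 237 = 83.
Row 3: 89 + 85 + 79 + ? = 320, so (3,2) = 67.
Row 4: 87 + 91 + 65 + ? = 320, so (4,2) = 77.
Using column 2: 95 + 67 + 77 + ? → (1,2) = 320 − 239 = 81.
Column 4 must total 320; the given cells sum to 227, so (1,4) = 93.

75 81 71 93 / 69 95 73 83 / 89 67 85 79 / 87 77 91 65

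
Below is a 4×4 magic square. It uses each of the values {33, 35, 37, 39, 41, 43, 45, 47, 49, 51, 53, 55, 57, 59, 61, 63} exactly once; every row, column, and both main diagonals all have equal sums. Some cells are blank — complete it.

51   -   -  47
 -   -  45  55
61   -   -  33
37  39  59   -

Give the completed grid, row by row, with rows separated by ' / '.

The 16 entries sum to 768, so each line sums to 768/4 = 192.
Row 4 needs 192; the known cells sum to 135, so (4,4) = 57.
Column 1: 51 + 61 + 37 + ? = 192, so (2,1) = 43.
Using anti-diagonal: 47 + 45 + 37 + ? → (3,2) = 192 − 129 = 63.
Using row 2: 43 + 45 + 55 + ? → (2,2) = 192 − 143 = 49.
The remaining cell in row 3 is (3,3) = 192 − 157 = 35.
Using column 2: 49 + 63 + 39 + ? → (1,2) = 192 − 151 = 41.
Using column 3: 45 + 35 + 59 + ? → (1,3) = 192 − 139 = 53.

51 41 53 47 / 43 49 45 55 / 61 63 35 33 / 37 39 59 57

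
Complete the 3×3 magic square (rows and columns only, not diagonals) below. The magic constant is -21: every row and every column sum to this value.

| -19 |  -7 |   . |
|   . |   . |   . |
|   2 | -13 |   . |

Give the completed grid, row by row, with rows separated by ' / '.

-19 -7 5 / -4 -1 -16 / 2 -13 -10

From row 1, -21 − (-19 + (-7)) gives (1,3) = 5.
Using row 3: 2 + (-13) + ? → (3,3) = -21 − (-11) = -10.
Column 1 needs -21; the known cells sum to -17, so (2,1) = -4.
Column 2 must total -21; the given cells sum to -20, so (2,2) = -1.
Column 3 needs -21; the known cells sum to -5, so (2,3) = -16.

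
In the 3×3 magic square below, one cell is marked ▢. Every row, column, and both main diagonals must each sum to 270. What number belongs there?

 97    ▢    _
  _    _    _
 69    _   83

From row 3, 270 − (69 + 83) gives (3,2) = 118.
Column 1 must total 270; the given cells sum to 166, so (2,1) = 104.
Main diagonal must total 270; the given cells sum to 180, so (2,2) = 90.
From anti-diagonal, 270 − (90 + 69) gives (1,3) = 111.
Using row 1: 97 + 111 + ? → (1,2) = 270 − 208 = 62.

62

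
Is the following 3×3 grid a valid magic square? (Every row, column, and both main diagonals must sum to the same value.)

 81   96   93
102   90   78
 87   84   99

Row 1: 81 + 96 + 93 = 270.
Row 2: 102 + 90 + 78 = 270.
Row 3: 87 + 84 + 99 = 270.
Column 1: 81 + 102 + 87 = 270.
Column 2: 96 + 90 + 84 = 270.
Column 3: 93 + 78 + 99 = 270.
Main diagonal: 81 + 90 + 99 = 270.
Anti-diagonal: 93 + 90 + 87 = 270.
All lines sum to 270.

Yes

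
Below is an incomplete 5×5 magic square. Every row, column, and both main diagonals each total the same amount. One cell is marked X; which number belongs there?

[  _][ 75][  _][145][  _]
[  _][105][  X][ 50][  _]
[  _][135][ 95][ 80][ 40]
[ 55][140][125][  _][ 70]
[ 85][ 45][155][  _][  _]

Column 2 is complete and sums to 500; that is the magic constant.
Row 3 needs 500; the known cells sum to 350, so (3,1) = 150.
Using row 4: 55 + 140 + 125 + 70 + ? → (4,4) = 500 − 390 = 110.
Column 4 must total 500; the given cells sum to 385, so (5,4) = 115.
Using anti-diagonal: 50 + 95 + 140 + 85 + ? → (1,5) = 500 − 370 = 130.
Using row 5: 85 + 45 + 155 + 115 + ? → (5,5) = 500 − 400 = 100.
Column 5 needs 500; the known cells sum to 340, so (2,5) = 160.
Main diagonal must total 500; the given cells sum to 410, so (1,1) = 90.
Row 1 must total 500; the given cells sum to 440, so (1,3) = 60.
The remaining cell in column 1 is (2,1) = 500 − 380 = 120.
Column 3 must total 500; the given cells sum to 435, so (2,3) = 65.

65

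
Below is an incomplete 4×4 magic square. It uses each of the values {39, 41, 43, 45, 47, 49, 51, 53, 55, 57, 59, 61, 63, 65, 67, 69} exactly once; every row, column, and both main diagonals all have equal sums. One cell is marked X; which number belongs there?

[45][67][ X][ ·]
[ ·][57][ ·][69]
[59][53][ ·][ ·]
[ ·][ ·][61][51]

The 16 entries sum to 864, so each line sums to 864/4 = 216.
From column 2, 216 − (67 + 57 + 53) gives (4,2) = 39.
Main diagonal must total 216; the given cells sum to 153, so (3,3) = 63.
Using row 3: 59 + 53 + 63 + ? → (3,4) = 216 − 175 = 41.
Row 4: 39 + 61 + 51 + ? = 216, so (4,1) = 65.
Column 1: 45 + 59 + 65 + ? = 216, so (2,1) = 47.
Column 4 needs 216; the known cells sum to 161, so (1,4) = 55.
From anti-diagonal, 216 − (55 + 53 + 65) gives (2,3) = 43.
From row 1, 216 − (45 + 67 + 55) gives (1,3) = 49.

49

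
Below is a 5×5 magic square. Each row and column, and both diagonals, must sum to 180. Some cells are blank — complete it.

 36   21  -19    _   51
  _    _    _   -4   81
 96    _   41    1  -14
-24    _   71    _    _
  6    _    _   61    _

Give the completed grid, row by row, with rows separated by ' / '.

Row 1: 36 + 21 + (-19) + 51 + ? = 180, so (1,4) = 91.
The remaining cell in row 3 is (3,2) = 180 − 124 = 56.
Using column 1: 36 + 96 + (-24) + 6 + ? → (2,1) = 180 − 114 = 66.
From column 4, 180 − (91 + (-4) + 1 + 61) gives (4,4) = 31.
From anti-diagonal, 180 − (51 + (-4) + 41 + 6) gives (4,2) = 86.
From row 4, 180 − (-24 + 86 + 71 + 31) gives (4,5) = 16.
The remaining cell in column 5 is (5,5) = 180 − 134 = 46.
Main diagonal needs 180; the known cells sum to 154, so (2,2) = 26.
The remaining cell in row 2 is (2,3) = 180 − 169 = 11.
Column 2: 21 + 26 + 56 + 86 + ? = 180, so (5,2) = -9.
Column 3 needs 180; the known cells sum to 104, so (5,3) = 76.

36 21 -19 91 51 / 66 26 11 -4 81 / 96 56 41 1 -14 / -24 86 71 31 16 / 6 -9 76 61 46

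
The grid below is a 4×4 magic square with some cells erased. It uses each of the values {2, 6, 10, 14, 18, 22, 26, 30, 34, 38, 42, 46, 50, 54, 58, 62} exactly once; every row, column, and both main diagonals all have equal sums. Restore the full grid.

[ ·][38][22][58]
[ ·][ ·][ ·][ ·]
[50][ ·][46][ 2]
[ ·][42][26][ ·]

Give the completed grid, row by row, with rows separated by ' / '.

The 16 entries sum to 512, so each line sums to 512/4 = 128.
Using row 1: 38 + 22 + 58 + ? → (1,1) = 128 − 118 = 10.
Row 3 must total 128; the given cells sum to 98, so (3,2) = 30.
The remaining cell in column 2 is (2,2) = 128 − 110 = 18.
Column 3 needs 128; the known cells sum to 94, so (2,3) = 34.
Using main diagonal: 10 + 18 + 46 + ? → (4,4) = 128 − 74 = 54.
Anti-diagonal: 58 + 34 + 30 + ? = 128, so (4,1) = 6.
Column 1 must total 128; the given cells sum to 66, so (2,1) = 62.
The remaining cell in column 4 is (2,4) = 128 − 114 = 14.

10 38 22 58 / 62 18 34 14 / 50 30 46 2 / 6 42 26 54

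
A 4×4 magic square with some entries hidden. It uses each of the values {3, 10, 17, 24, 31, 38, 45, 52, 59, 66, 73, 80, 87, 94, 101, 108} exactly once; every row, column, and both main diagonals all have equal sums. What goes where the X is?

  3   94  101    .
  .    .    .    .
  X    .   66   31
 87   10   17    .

The 16 entries sum to 888, so each line sums to 888/4 = 222.
Row 1 must total 222; the given cells sum to 198, so (1,4) = 24.
From row 4, 222 − (87 + 10 + 17) gives (4,4) = 108.
Using column 3: 101 + 66 + 17 + ? → (2,3) = 222 − 184 = 38.
Column 4 must total 222; the given cells sum to 163, so (2,4) = 59.
Using main diagonal: 3 + 66 + 108 + ? → (2,2) = 222 − 177 = 45.
From anti-diagonal, 222 − (24 + 38 + 87) gives (3,2) = 73.
Row 2 must total 222; the given cells sum to 142, so (2,1) = 80.
From row 3, 222 − (73 + 66 + 31) gives (3,1) = 52.

52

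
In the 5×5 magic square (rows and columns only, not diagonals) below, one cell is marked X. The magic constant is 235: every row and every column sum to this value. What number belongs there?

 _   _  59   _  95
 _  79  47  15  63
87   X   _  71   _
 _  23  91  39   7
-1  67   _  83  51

55

Using row 2: 79 + 47 + 15 + 63 + ? → (2,1) = 235 − 204 = 31.
Using row 4: 23 + 91 + 39 + 7 + ? → (4,1) = 235 − 160 = 75.
Row 5 must total 235; the given cells sum to 200, so (5,3) = 35.
Column 1 needs 235; the known cells sum to 192, so (1,1) = 43.
Using column 3: 59 + 47 + 91 + 35 + ? → (3,3) = 235 − 232 = 3.
From column 4, 235 − (15 + 71 + 39 + 83) gives (1,4) = 27.
Column 5 needs 235; the known cells sum to 216, so (3,5) = 19.
The remaining cell in row 1 is (1,2) = 235 − 224 = 11.
The remaining cell in row 3 is (3,2) = 235 − 180 = 55.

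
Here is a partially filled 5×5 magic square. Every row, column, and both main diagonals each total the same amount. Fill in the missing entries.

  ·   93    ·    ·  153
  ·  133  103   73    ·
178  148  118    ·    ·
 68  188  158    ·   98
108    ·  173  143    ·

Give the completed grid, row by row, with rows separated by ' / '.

Anti-diagonal is already complete: 153 + 73 + 118 + 188 + 108 = 640, so that is the magic constant.
Using row 4: 68 + 188 + 158 + 98 + ? → (4,4) = 640 − 512 = 128.
The remaining cell in column 2 is (5,2) = 640 − 562 = 78.
Column 3 must total 640; the given cells sum to 552, so (1,3) = 88.
From row 5, 640 − (108 + 78 + 173 + 143) gives (5,5) = 138.
Main diagonal must total 640; the given cells sum to 517, so (1,1) = 123.
The remaining cell in row 1 is (1,4) = 640 − 457 = 183.
Using column 1: 123 + 178 + 68 + 108 + ? → (2,1) = 640 − 477 = 163.
Column 4 needs 640; the known cells sum to 527, so (3,4) = 113.
Row 2: 163 + 133 + 103 + 73 + ? = 640, so (2,5) = 168.
Row 3: 178 + 148 + 118 + 113 + ? = 640, so (3,5) = 83.

123 93 88 183 153 / 163 133 103 73 168 / 178 148 118 113 83 / 68 188 158 128 98 / 108 78 173 143 138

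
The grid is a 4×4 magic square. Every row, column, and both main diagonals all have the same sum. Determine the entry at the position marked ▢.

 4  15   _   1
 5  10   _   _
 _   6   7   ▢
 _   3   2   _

12

Column 2 is complete and sums to 34; that is the magic constant.
The remaining cell in row 1 is (1,3) = 34 − 20 = 14.
Using column 3: 14 + 7 + 2 + ? → (2,3) = 34 − 23 = 11.
Main diagonal must total 34; the given cells sum to 21, so (4,4) = 13.
The remaining cell in anti-diagonal is (4,1) = 34 − 18 = 16.
From row 2, 34 − (5 + 10 + 11) gives (2,4) = 8.
Column 1: 4 + 5 + 16 + ? = 34, so (3,1) = 9.
Using column 4: 1 + 8 + 13 + ? → (3,4) = 34 − 22 = 12.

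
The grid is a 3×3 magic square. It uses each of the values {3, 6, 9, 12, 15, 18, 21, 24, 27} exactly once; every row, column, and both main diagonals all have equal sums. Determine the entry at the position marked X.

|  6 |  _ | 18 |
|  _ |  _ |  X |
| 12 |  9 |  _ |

The 9 entries sum to 135, so each line sums to 135/3 = 45.
Row 1: 6 + 18 + ? = 45, so (1,2) = 21.
From row 3, 45 − (12 + 9) gives (3,3) = 24.
From column 1, 45 − (6 + 12) gives (2,1) = 27.
Column 2 must total 45; the given cells sum to 30, so (2,2) = 15.
Column 3: 18 + 24 + ? = 45, so (2,3) = 3.

3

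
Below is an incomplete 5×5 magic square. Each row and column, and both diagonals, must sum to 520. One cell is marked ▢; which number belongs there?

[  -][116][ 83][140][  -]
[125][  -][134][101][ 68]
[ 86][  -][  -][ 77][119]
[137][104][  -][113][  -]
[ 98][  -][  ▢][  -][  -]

The remaining cell in row 2 is (2,2) = 520 − 428 = 92.
Using column 1: 125 + 86 + 137 + 98 + ? → (1,1) = 520 − 446 = 74.
Column 4 needs 520; the known cells sum to 431, so (5,4) = 89.
Row 1 needs 520; the known cells sum to 413, so (1,5) = 107.
Anti-diagonal: 107 + 101 + 104 + 98 + ? = 520, so (3,3) = 110.
The remaining cell in row 3 is (3,2) = 520 − 392 = 128.
Column 2 must total 520; the given cells sum to 440, so (5,2) = 80.
Main diagonal: 74 + 92 + 110 + 113 + ? = 520, so (5,5) = 131.
The remaining cell in row 5 is (5,3) = 520 − 398 = 122.

122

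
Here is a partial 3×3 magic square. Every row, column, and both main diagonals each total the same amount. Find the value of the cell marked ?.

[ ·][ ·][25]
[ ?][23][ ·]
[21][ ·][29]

Anti-diagonal is complete and sums to 69; that is the magic constant.
From row 3, 69 − (21 + 29) gives (3,2) = 19.
Column 2 needs 69; the known cells sum to 42, so (1,2) = 27.
Column 3: 25 + 29 + ? = 69, so (2,3) = 15.
The remaining cell in main diagonal is (1,1) = 69 − 52 = 17.
Row 2 needs 69; the known cells sum to 38, so (2,1) = 31.

31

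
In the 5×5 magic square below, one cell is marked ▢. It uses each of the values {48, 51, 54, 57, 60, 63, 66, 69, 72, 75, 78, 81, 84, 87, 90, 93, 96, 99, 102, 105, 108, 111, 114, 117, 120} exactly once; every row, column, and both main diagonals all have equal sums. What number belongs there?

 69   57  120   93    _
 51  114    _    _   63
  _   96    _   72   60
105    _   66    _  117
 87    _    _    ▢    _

The 25 entries sum to 2100, so each line sums to 2100/5 = 420.
From row 1, 420 − (69 + 57 + 120 + 93) gives (1,5) = 81.
Column 1 must total 420; the given cells sum to 312, so (3,1) = 108.
Column 5 must total 420; the given cells sum to 321, so (5,5) = 99.
The remaining cell in row 3 is (3,3) = 420 − 336 = 84.
Main diagonal must total 420; the given cells sum to 366, so (4,4) = 54.
Row 4: 105 + 66 + 54 + 117 + ? = 420, so (4,2) = 78.
From column 2, 420 − (57 + 114 + 96 + 78) gives (5,2) = 75.
From anti-diagonal, 420 − (81 + 84 + 78 + 87) gives (2,4) = 90.
Using row 2: 51 + 114 + 90 + 63 + ? → (2,3) = 420 − 318 = 102.
Column 3: 120 + 102 + 84 + 66 + ? = 420, so (5,3) = 48.
From column 4, 420 − (93 + 90 + 72 + 54) gives (5,4) = 111.

111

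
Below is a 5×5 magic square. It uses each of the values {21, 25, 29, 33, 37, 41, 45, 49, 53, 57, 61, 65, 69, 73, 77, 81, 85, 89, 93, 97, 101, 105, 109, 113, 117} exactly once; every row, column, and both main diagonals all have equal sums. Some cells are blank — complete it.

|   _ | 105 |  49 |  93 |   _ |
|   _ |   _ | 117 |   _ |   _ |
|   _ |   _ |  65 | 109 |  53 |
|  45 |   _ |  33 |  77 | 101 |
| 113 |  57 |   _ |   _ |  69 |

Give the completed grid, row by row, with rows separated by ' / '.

The 25 entries sum to 1725, so each line sums to 1725/5 = 345.
From row 4, 345 − (45 + 33 + 77 + 101) gives (4,2) = 89.
Using column 3: 49 + 117 + 65 + 33 + ? → (5,3) = 345 − 264 = 81.
The remaining cell in row 5 is (5,4) = 345 − 320 = 25.
From column 4, 345 − (93 + 109 + 77 + 25) gives (2,4) = 41.
Using anti-diagonal: 41 + 65 + 89 + 113 + ? → (1,5) = 345 − 308 = 37.
Using row 1: 105 + 49 + 93 + 37 + ? → (1,1) = 345 − 284 = 61.
Column 5: 37 + 53 + 101 + 69 + ? = 345, so (2,5) = 85.
The remaining cell in main diagonal is (2,2) = 345 − 272 = 73.
Row 2 must total 345; the given cells sum to 316, so (2,1) = 29.
From column 1, 345 − (61 + 29 + 45 + 113) gives (3,1) = 97.
Column 2 needs 345; the known cells sum to 324, so (3,2) = 21.

61 105 49 93 37 / 29 73 117 41 85 / 97 21 65 109 53 / 45 89 33 77 101 / 113 57 81 25 69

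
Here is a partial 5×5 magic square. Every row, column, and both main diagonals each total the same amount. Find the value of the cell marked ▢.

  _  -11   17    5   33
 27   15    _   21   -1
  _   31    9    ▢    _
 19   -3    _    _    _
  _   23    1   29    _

Column 2 is complete and sums to 55; that is the magic constant.
From row 1, 55 − (-11 + 17 + 5 + 33) gives (1,1) = 11.
From row 2, 55 − (27 + 15 + 21 + (-1)) gives (2,3) = -7.
The remaining cell in column 3 is (4,3) = 55 − 20 = 35.
Anti-diagonal: 33 + 21 + 9 + (-3) + ? = 55, so (5,1) = -5.
The remaining cell in row 5 is (5,5) = 55 − 48 = 7.
Using column 1: 11 + 27 + 19 + (-5) + ? → (3,1) = 55 − 52 = 3.
The remaining cell in main diagonal is (4,4) = 55 − 42 = 13.
From row 4, 55 − (19 + (-3) + 35 + 13) gives (4,5) = -9.
Column 4 needs 55; the known cells sum to 68, so (3,4) = -13.

-13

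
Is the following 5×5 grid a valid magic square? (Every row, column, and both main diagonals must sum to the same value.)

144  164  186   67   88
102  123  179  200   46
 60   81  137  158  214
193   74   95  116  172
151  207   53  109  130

Row 1: 144 + 164 + 186 + 67 + 88 = 649.
Row 2: 102 + 123 + 179 + 200 + 46 = 650.
Row 3: 60 + 81 + 137 + 158 + 214 = 650.
Row 4: 193 + 74 + 95 + 116 + 172 = 650.
Row 5: 151 + 207 + 53 + 109 + 130 = 650.
Column 1: 144 + 102 + 60 + 193 + 151 = 650.
Column 2: 164 + 123 + 81 + 74 + 207 = 649.
Column 3: 186 + 179 + 137 + 95 + 53 = 650.
Column 4: 67 + 200 + 158 + 116 + 109 = 650.
Column 5: 88 + 46 + 214 + 172 + 130 = 650.
Main diagonal: 144 + 123 + 137 + 116 + 130 = 650.
Anti-diagonal: 88 + 200 + 137 + 74 + 151 = 650.

No — column 4 sums to 650 but row 1 sums to 649.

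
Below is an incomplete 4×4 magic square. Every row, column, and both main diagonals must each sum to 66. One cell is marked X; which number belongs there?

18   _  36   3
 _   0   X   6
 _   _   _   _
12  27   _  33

21

Using row 1: 18 + 36 + 3 + ? → (1,2) = 66 − 57 = 9.
The remaining cell in row 4 is (4,3) = 66 − 72 = -6.
From column 2, 66 − (9 + 0 + 27) gives (3,2) = 30.
Column 4: 3 + 6 + 33 + ? = 66, so (3,4) = 24.
Main diagonal needs 66; the known cells sum to 51, so (3,3) = 15.
From anti-diagonal, 66 − (3 + 30 + 12) gives (2,3) = 21.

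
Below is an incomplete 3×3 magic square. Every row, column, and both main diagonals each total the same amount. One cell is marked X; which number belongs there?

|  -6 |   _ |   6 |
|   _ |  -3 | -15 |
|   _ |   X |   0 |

Main diagonal is complete and sums to -9; that is the magic constant.
Using row 1: -6 + 6 + ? → (1,2) = -9 − 0 = -9.
From row 2, -9 − (-3 + (-15)) gives (2,1) = 9.
Column 1: -6 + 9 + ? = -9, so (3,1) = -12.
Column 2 must total -9; the given cells sum to -12, so (3,2) = 3.

3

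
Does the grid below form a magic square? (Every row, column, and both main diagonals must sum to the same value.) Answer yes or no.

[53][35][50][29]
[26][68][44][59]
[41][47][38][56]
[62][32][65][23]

No — main diagonal sums to 182 but row 2 sums to 197.

Row 1: 53 + 35 + 50 + 29 = 167.
Row 2: 26 + 68 + 44 + 59 = 197.
Row 3: 41 + 47 + 38 + 56 = 182.
Row 4: 62 + 32 + 65 + 23 = 182.
Column 1: 53 + 26 + 41 + 62 = 182.
Column 2: 35 + 68 + 47 + 32 = 182.
Column 3: 50 + 44 + 38 + 65 = 197.
Column 4: 29 + 59 + 56 + 23 = 167.
Main diagonal: 53 + 68 + 38 + 23 = 182.
Anti-diagonal: 29 + 44 + 47 + 62 = 182.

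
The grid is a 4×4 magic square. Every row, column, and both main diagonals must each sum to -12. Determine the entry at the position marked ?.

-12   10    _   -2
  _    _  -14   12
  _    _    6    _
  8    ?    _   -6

Row 1: -12 + 10 + (-2) + ? = -12, so (1,3) = -8.
Column 3: -8 + (-14) + 6 + ? = -12, so (4,3) = 4.
The remaining cell in column 4 is (3,4) = -12 − 4 = -16.
Main diagonal must total -12; the given cells sum to -12, so (2,2) = 0.
Anti-diagonal must total -12; the given cells sum to -8, so (3,2) = -4.
Row 2 must total -12; the given cells sum to -2, so (2,1) = -10.
Row 3: -4 + 6 + (-16) + ? = -12, so (3,1) = 2.
The remaining cell in row 4 is (4,2) = -12 − 6 = -18.

-18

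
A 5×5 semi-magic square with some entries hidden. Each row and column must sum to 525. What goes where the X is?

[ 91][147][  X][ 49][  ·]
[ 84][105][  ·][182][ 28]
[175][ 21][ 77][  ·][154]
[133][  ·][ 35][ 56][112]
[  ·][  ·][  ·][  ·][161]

168

The remaining cell in row 2 is (2,3) = 525 − 399 = 126.
Using row 3: 175 + 21 + 77 + 154 + ? → (3,4) = 525 − 427 = 98.
The remaining cell in row 4 is (4,2) = 525 − 336 = 189.
Column 1: 91 + 84 + 175 + 133 + ? = 525, so (5,1) = 42.
Column 2: 147 + 105 + 21 + 189 + ? = 525, so (5,2) = 63.
From column 4, 525 − (49 + 182 + 98 + 56) gives (5,4) = 140.
The remaining cell in column 5 is (1,5) = 525 − 455 = 70.
From row 1, 525 − (91 + 147 + 49 + 70) gives (1,3) = 168.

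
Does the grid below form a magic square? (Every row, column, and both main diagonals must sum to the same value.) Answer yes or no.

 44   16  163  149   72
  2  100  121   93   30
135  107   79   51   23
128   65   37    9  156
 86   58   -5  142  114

Row 1: 44 + 16 + 163 + 149 + 72 = 444.
Row 2: 2 + 100 + 121 + 93 + 30 = 346.
Row 3: 135 + 107 + 79 + 51 + 23 = 395.
Row 4: 128 + 65 + 37 + 9 + 156 = 395.
Row 5: 86 + 58 + (-5) + 142 + 114 = 395.
Column 1: 44 + 2 + 135 + 128 + 86 = 395.
Column 2: 16 + 100 + 107 + 65 + 58 = 346.
Column 3: 163 + 121 + 79 + 37 + (-5) = 395.
Column 4: 149 + 93 + 51 + 9 + 142 = 444.
Column 5: 72 + 30 + 23 + 156 + 114 = 395.
Main diagonal: 44 + 100 + 79 + 9 + 114 = 346.
Anti-diagonal: 72 + 93 + 79 + 65 + 86 = 395.

No — main diagonal sums to 346 but row 1 sums to 444.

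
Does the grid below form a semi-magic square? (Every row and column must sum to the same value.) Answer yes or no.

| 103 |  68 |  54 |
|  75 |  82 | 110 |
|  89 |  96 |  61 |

No — row 2 sums to 267 but column 3 sums to 225.

Row 1: 103 + 68 + 54 = 225.
Row 2: 75 + 82 + 110 = 267.
Row 3: 89 + 96 + 61 = 246.
Column 1: 103 + 75 + 89 = 267.
Column 2: 68 + 82 + 96 = 246.
Column 3: 54 + 110 + 61 = 225.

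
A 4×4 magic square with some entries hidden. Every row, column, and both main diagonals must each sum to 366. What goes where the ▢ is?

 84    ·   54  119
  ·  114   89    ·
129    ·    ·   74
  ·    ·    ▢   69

124

The remaining cell in row 1 is (1,2) = 366 − 257 = 109.
Using column 4: 119 + 74 + 69 + ? → (2,4) = 366 − 262 = 104.
From main diagonal, 366 − (84 + 114 + 69) gives (3,3) = 99.
Row 2: 114 + 89 + 104 + ? = 366, so (2,1) = 59.
Row 3: 129 + 99 + 74 + ? = 366, so (3,2) = 64.
Column 1 must total 366; the given cells sum to 272, so (4,1) = 94.
The remaining cell in column 2 is (4,2) = 366 − 287 = 79.
Column 3: 54 + 89 + 99 + ? = 366, so (4,3) = 124.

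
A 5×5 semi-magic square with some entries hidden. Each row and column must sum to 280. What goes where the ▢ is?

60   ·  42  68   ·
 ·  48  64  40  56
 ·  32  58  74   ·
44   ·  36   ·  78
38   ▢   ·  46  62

The remaining cell in row 2 is (2,1) = 280 − 208 = 72.
Using column 1: 60 + 72 + 44 + 38 + ? → (3,1) = 280 − 214 = 66.
Column 3 needs 280; the known cells sum to 200, so (5,3) = 80.
Column 4 needs 280; the known cells sum to 228, so (4,4) = 52.
Row 3 must total 280; the given cells sum to 230, so (3,5) = 50.
The remaining cell in row 4 is (4,2) = 280 − 210 = 70.
Using row 5: 38 + 80 + 46 + 62 + ? → (5,2) = 280 − 226 = 54.

54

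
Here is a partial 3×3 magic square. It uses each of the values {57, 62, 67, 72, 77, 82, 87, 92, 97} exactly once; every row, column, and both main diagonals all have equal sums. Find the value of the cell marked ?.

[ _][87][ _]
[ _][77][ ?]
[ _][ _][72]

97

The 9 entries sum to 693, so each line sums to 693/3 = 231.
Column 2 must total 231; the given cells sum to 164, so (3,2) = 67.
From main diagonal, 231 − (77 + 72) gives (1,1) = 82.
From row 1, 231 − (82 + 87) gives (1,3) = 62.
Using row 3: 67 + 72 + ? → (3,1) = 231 − 139 = 92.
From column 1, 231 − (82 + 92) gives (2,1) = 57.
From column 3, 231 − (62 + 72) gives (2,3) = 97.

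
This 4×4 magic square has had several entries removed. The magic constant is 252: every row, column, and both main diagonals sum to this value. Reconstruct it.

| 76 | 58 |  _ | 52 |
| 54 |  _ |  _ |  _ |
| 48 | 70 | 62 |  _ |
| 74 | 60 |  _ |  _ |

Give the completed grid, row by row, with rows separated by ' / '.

76 58 66 52 / 54 64 56 78 / 48 70 62 72 / 74 60 68 50

Row 1 needs 252; the known cells sum to 186, so (1,3) = 66.
Row 3: 48 + 70 + 62 + ? = 252, so (3,4) = 72.
Using column 2: 58 + 70 + 60 + ? → (2,2) = 252 − 188 = 64.
Main diagonal: 76 + 64 + 62 + ? = 252, so (4,4) = 50.
Anti-diagonal must total 252; the given cells sum to 196, so (2,3) = 56.
The remaining cell in row 2 is (2,4) = 252 − 174 = 78.
The remaining cell in row 4 is (4,3) = 252 − 184 = 68.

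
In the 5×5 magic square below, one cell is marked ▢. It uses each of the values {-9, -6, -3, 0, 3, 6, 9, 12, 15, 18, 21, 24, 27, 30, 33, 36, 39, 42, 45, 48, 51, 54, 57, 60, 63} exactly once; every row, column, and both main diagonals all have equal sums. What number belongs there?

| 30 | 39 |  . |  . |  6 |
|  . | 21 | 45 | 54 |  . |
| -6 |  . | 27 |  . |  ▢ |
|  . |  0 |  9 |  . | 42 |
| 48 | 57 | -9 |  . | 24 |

The 25 entries sum to 675, so each line sums to 675/5 = 135.
Row 5 needs 135; the known cells sum to 120, so (5,4) = 15.
Column 2: 39 + 21 + 0 + 57 + ? = 135, so (3,2) = 18.
Column 3 must total 135; the given cells sum to 72, so (1,3) = 63.
Main diagonal needs 135; the known cells sum to 102, so (4,4) = 33.
The remaining cell in row 1 is (1,4) = 135 − 138 = -3.
Row 4 must total 135; the given cells sum to 84, so (4,1) = 51.
The remaining cell in column 1 is (2,1) = 135 − 123 = 12.
From column 4, 135 − (-3 + 54 + 33 + 15) gives (3,4) = 36.
Row 2: 12 + 21 + 45 + 54 + ? = 135, so (2,5) = 3.
Using row 3: -6 + 18 + 27 + 36 + ? → (3,5) = 135 − 75 = 60.

60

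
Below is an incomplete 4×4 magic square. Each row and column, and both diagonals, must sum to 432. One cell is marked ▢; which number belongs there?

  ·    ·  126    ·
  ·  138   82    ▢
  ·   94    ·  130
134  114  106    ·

102

Using row 4: 134 + 114 + 106 + ? → (4,4) = 432 − 354 = 78.
Using column 2: 138 + 94 + 114 + ? → (1,2) = 432 − 346 = 86.
The remaining cell in column 3 is (3,3) = 432 − 314 = 118.
The remaining cell in main diagonal is (1,1) = 432 − 334 = 98.
The remaining cell in anti-diagonal is (1,4) = 432 − 310 = 122.
Using row 3: 94 + 118 + 130 + ? → (3,1) = 432 − 342 = 90.
Column 1: 98 + 90 + 134 + ? = 432, so (2,1) = 110.
Column 4 needs 432; the known cells sum to 330, so (2,4) = 102.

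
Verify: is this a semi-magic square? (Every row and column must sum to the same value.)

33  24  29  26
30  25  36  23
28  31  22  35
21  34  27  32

Row 1: 33 + 24 + 29 + 26 = 112.
Row 2: 30 + 25 + 36 + 23 = 114.
Row 3: 28 + 31 + 22 + 35 = 116.
Row 4: 21 + 34 + 27 + 32 = 114.
Column 1: 33 + 30 + 28 + 21 = 112.
Column 2: 24 + 25 + 31 + 34 = 114.
Column 3: 29 + 36 + 22 + 27 = 114.
Column 4: 26 + 23 + 35 + 32 = 116.

No — column 2 sums to 114 but column 1 sums to 112.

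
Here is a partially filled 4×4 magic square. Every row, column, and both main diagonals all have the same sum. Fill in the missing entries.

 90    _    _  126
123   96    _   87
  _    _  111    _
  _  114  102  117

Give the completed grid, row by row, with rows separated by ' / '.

90 105 93 126 / 123 96 108 87 / 120 99 111 84 / 81 114 102 117

Main diagonal is already complete: 90 + 96 + 111 + 117 = 414, so that is the magic constant.
The remaining cell in row 2 is (2,3) = 414 − 306 = 108.
Row 4 needs 414; the known cells sum to 333, so (4,1) = 81.
Column 1: 90 + 123 + 81 + ? = 414, so (3,1) = 120.
Column 3 must total 414; the given cells sum to 321, so (1,3) = 93.
The remaining cell in column 4 is (3,4) = 414 − 330 = 84.
From anti-diagonal, 414 − (126 + 108 + 81) gives (3,2) = 99.
Using row 1: 90 + 93 + 126 + ? → (1,2) = 414 − 309 = 105.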